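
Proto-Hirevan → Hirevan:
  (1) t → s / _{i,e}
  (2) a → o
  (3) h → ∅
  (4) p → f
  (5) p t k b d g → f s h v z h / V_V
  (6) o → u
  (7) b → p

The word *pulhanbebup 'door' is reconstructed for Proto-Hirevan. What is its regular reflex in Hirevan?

Hirevan: *pulhanbebup
  pulhanbebup (rule 1 does not apply)
  pulhanbebup → pulhonbebup   [vowel merger]
  pulhonbebup → pulonbebup   [h-loss]
  pulonbebup → fulonbebuf   [unconditioned shift]
  fulonbebuf → fulonbevuf   [intervocalic lenition]
  fulonbevuf → fulunbevuf   [vowel merger]
  fulunbevuf → fulunpevuf   [unconditioned shift]
  giving Hirevan fulunpevuf.

fulunpevuf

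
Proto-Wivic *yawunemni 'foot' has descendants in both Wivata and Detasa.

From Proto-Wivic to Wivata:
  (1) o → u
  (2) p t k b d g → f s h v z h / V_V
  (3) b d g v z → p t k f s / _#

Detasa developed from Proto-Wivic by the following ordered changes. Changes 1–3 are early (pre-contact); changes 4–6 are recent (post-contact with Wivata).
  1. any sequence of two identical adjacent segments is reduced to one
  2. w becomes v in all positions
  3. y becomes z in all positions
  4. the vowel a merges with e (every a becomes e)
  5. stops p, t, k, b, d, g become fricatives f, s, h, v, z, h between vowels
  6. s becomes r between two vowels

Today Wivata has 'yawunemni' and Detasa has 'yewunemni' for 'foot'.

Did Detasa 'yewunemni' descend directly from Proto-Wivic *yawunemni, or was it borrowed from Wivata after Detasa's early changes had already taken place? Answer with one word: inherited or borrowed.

If inherited, *yawunemni would pass through all of Detasa's changes:
Detasa: start from *yawunemni.
  rule 1: no change — yawunemni
  rule 2 (unconditioned shift): yawunemni → yavunemni
  rule 3 (unconditioned shift): yavunemni → zavunemni
  rule 4 (vowel merger): zavunemni → zevunemni
  rule 5: no change — zevunemni
  rule 6: no change — zevunemni
  ⇒ Detasa zevunemni
If borrowed from Wivata 'yawunemni' after the early changes, it would undergo only the recent ones:
  rule 4 (vowel merger): yawunemni → yewunemni
  rule 5 (intervocalic lenition): no change (yewunemni)
  rule 6 (rhotacism): no change (yewunemni)
  ⇒ as a loan: yewunemni
Detasa 'yewunemni' matches the loan outcome 'yewunemni', not the inherited 'zevunemni' — it skipped the early Detasa changes, so it was borrowed from Wivata.

borrowed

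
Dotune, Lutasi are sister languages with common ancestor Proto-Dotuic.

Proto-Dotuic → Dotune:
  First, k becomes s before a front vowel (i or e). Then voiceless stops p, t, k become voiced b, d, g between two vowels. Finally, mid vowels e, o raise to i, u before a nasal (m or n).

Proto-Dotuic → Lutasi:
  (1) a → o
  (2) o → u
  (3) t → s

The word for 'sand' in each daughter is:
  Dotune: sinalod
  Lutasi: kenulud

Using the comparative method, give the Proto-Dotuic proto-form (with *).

*kenalod

Position 1: Dotune has s, Lutasi has k. Lutasi preserves k here (none of its changes turn any other segment into k), so the proto-segment is *k.
Position 6: Dotune has o, Lutasi has u. Dotune preserves o here (none of its changes turn any other segment into o), so the proto-segment is *o.
Continuing position by position gives *kenalod; check it forward:
Dotune: *kenalod
  kenalod → senalod   [palatalisation]
  senalod (rule 2 does not apply)
  senalod → sinalod   [pre-nasal raising]
  giving Dotune sinalod.
Lutasi: start from *kenalod.
  rule 1 (vowel merger): kenalod → kenolod
  rule 2 (vowel merger): kenolod → kenulud
  rule 3: no change — kenulud
  ⇒ Lutasi kenulud
Only *kenalod yields all of Dotune sinalod, Lutasi kenulud.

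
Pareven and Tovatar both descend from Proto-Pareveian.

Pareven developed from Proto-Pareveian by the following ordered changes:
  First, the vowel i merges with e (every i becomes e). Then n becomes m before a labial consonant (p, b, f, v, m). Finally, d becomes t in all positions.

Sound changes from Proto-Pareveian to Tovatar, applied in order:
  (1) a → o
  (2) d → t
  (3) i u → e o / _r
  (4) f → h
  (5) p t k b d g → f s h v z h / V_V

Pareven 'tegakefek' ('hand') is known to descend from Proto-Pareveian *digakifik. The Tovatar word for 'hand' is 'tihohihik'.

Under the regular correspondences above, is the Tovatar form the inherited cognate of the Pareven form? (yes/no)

yes

Derive the expected Tovatar reflex of *digakifik:
Tovatar: *digakifik > digokifik > tigokifik > tigokihik > tihohihik  (by vowel merger, unconditioned shift, unconditioned shift, intervocalic lenition)
Tovatar 'tihohihik' matches the regular reflex exactly, so the pair is cognate.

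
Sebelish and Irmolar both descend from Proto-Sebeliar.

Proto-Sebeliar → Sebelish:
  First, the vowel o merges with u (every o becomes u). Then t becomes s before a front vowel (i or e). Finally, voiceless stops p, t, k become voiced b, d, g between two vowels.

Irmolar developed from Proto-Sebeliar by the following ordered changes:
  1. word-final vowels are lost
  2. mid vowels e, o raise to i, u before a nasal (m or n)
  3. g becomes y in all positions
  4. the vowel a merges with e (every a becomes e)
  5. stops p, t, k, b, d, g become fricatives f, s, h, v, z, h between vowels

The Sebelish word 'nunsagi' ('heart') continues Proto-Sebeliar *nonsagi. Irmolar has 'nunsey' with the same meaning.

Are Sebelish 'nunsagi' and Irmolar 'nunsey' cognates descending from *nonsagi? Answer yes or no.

yes

Derive the expected Irmolar reflex of *nonsagi:
Irmolar: *nonsagi
  nonsagi → nonsag   [apocope]
  nonsag → nunsag   [pre-nasal raising]
  nunsag → nunsay   [unconditioned shift]
  nunsay → nunsey   [vowel merger]
  nunsey (rule 5 does not apply)
  giving Irmolar nunsey.
Irmolar 'nunsey' matches the regular reflex exactly, so the pair is cognate.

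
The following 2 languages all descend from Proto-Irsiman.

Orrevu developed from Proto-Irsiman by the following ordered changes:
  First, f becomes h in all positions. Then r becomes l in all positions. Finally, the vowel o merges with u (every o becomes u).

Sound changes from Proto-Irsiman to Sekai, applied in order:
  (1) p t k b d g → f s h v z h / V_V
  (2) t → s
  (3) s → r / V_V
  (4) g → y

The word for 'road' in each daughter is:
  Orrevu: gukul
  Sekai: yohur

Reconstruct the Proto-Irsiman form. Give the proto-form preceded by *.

Position 3: Orrevu has k, Sekai has h. Orrevu preserves k here (none of its changes turn any other segment into k), so the proto-segment is *k.
Position 2: Orrevu has u, Sekai has o. Sekai preserves o here (none of its changes turn any other segment into o), so the proto-segment is *o.
Position 1: Orrevu has g, Sekai has y. Orrevu preserves g here (none of its changes turn any other segment into g), so the proto-segment is *g.
Verify the candidate proto-form against each daughter:
Orrevu: start from *gokur.
  rule 1: no change — gokur
  rule 2 (unconditioned shift): gokur → gokul
  rule 3 (vowel merger): gokul → gukul
  ⇒ Orrevu gukul
Sekai: start from *gokur.
  rule 1 (intervocalic lenition): gokur → gohur
  rule 2: no change — gohur
  rule 3: no change — gohur
  rule 4 (unconditioned shift): gohur → yohur
  ⇒ Sekai yohur
*gokur is the unique common source.

*gokur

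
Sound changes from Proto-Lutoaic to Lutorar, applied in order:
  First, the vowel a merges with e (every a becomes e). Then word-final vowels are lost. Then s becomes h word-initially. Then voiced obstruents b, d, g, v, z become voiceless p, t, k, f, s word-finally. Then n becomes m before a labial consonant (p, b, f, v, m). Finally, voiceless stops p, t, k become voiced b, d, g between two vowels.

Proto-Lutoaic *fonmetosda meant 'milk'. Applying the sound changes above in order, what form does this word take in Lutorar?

fommedost

Lutorar: *fonmetosda > fonmetosde > fonmetosd > fonmetost > fommetost > fommedost  (by vowel merger, apocope, final devoicing, nasal place assimilation, intervocalic voicing)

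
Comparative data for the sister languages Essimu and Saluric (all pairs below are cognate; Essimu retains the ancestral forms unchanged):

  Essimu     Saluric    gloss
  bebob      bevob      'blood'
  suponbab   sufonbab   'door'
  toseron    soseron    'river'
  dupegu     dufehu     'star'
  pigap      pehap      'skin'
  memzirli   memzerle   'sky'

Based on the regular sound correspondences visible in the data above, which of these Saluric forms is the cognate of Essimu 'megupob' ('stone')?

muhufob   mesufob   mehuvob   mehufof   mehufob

mehufob

dupegu ~ dufehu — Essimu g corresponds to Saluric h between vowels (before a back vowel).
suponbab ~ sufonbab — Essimu p corresponds to Saluric f between vowels (before a back vowel).
Applying these to Essimu 'megupob':
  megupob → mehupob   (g→h between vowels (before a back vowel))
  mehupob → mehufob   (p→f between vowels (before a back vowel))
So the Saluric cognate is 'mehufob'.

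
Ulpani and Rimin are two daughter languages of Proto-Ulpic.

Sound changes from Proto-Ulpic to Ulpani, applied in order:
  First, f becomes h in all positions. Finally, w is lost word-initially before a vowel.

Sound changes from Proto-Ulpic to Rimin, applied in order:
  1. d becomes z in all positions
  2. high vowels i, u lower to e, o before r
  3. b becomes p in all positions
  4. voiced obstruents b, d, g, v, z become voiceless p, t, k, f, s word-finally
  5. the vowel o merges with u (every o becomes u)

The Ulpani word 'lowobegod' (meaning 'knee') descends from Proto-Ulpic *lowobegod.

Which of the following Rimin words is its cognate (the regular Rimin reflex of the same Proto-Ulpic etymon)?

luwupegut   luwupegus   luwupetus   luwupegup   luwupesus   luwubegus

Rimin: *lowobegod > lowobegoz > lowopegoz > lowopegos > luwupegus  (by unconditioned shift, unconditioned shift, final devoicing, vowel merger)
Among the options, 'luwupegus' alone shows every Rimin change applied in order.

luwupegus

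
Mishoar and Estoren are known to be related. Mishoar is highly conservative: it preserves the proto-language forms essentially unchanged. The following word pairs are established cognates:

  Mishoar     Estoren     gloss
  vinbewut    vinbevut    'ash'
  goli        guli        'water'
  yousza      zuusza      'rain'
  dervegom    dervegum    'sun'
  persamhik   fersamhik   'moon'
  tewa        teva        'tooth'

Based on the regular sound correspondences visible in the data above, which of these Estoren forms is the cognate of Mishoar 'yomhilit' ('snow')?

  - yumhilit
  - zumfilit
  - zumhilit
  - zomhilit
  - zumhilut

zumhilit

yousza ~ zuusza — Mishoar y corresponds to Estoren z word-initially before a back vowel.
dervegom ~ dervegum — Mishoar o corresponds to Estoren u after a consonant, before a nasal.
Applying these to Mishoar 'yomhilit':
  yomhilit → zomhilit   (y→z word-initially before a back vowel)
  zomhilit → zumhilit   (o→u after a consonant, before a nasal)
So the Estoren cognate is 'zumhilit'.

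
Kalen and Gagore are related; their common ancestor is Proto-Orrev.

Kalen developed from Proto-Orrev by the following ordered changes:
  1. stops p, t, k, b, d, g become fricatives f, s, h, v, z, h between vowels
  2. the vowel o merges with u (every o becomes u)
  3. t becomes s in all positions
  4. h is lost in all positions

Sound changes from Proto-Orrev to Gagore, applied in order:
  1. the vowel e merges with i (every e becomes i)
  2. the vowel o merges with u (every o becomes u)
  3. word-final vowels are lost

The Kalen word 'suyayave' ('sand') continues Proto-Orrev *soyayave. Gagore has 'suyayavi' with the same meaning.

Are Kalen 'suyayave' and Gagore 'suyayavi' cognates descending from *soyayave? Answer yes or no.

Derive the expected Gagore reflex of *soyayave:
Gagore: *soyayave
  soyayave → soyayavi   [vowel merger]
  soyayavi → suyayavi   [vowel merger]
  suyayavi → suyayav   [apocope]
  giving Gagore suyayav.
The regular Gagore reflex would be 'suyayav', but the attested form is 'suyayavi'. The correspondence is irregular, so they are not cognates (the Gagore form has a different source).

no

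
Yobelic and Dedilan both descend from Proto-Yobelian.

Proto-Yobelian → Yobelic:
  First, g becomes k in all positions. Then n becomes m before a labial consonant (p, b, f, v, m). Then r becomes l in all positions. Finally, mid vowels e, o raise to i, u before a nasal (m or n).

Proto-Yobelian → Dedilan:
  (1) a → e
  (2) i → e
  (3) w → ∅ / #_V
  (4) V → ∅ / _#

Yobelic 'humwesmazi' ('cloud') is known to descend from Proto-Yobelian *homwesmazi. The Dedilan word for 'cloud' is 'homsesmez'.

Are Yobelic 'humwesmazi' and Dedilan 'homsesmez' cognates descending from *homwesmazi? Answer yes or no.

Derive the expected Dedilan reflex of *homwesmazi:
Dedilan: *homwesmazi > homwesmezi > homwesmeze > homwesmez  (by vowel merger, vowel merger, apocope)
The regular Dedilan reflex would be 'homwesmez', but the attested form is 'homsesmez'. The correspondence is irregular, so they are not cognates (the Dedilan form has a different source).

no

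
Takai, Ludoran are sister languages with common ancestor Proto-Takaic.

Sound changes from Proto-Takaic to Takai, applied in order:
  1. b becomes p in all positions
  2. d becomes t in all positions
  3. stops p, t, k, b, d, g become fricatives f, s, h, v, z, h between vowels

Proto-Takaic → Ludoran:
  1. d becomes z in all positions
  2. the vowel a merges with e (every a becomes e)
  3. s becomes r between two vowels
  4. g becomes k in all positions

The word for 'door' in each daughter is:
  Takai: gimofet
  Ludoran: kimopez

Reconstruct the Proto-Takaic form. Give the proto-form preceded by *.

Position 1: Takai has g, Ludoran has k. Takai preserves g here (none of its changes turn any other segment into g), so the proto-segment is *g.
Position 5: Takai has f, Ludoran has p. Ludoran preserves p here (none of its changes turn any other segment into p), so the proto-segment is *p.
Continuing position by position gives *gimoped; check it forward:
Takai: *gimoped > gimopet > gimofet  (by unconditioned shift, intervocalic lenition)
Ludoran: start from *gimoped.
  rule 1 (unconditioned shift): gimoped → gimopez
  rule 2: no change — gimopez
  rule 3: no change — gimopez
  rule 4 (unconditioned shift): gimopez → kimopez
  ⇒ Ludoran kimopez
*gimoped is the unique common source.

*gimoped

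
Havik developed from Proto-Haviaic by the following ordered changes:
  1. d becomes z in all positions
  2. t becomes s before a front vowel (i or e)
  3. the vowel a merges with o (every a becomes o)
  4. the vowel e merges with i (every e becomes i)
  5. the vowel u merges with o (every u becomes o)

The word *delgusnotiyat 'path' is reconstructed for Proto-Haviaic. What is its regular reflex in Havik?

zilgosnosiyot

Havik: start from *delgusnotiyat.
  rule 1 (unconditioned shift): delgusnotiyat → zelgusnotiyat
  rule 2 (palatalisation): zelgusnotiyat → zelgusnosiyat
  rule 3 (vowel merger): zelgusnosiyat → zelgusnosiyot
  rule 4 (vowel merger): zelgusnosiyot → zilgusnosiyot
  rule 5 (vowel merger): zilgusnosiyot → zilgosnosiyot
  ⇒ Havik zilgosnosiyot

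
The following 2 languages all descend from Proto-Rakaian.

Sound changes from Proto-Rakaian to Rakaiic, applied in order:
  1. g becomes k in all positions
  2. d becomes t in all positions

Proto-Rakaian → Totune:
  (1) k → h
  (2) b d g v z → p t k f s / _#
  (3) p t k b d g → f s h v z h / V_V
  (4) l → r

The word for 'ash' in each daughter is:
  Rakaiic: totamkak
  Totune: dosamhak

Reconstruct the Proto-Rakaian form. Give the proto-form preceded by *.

*dotamkag

Position 1: Rakaiic has t, Totune has d. Totune preserves d here (none of its changes turn any other segment into d), so the proto-segment is *d.
Position 3: Rakaiic has t, Totune has s. Taking the neighbouring segments as reconstructed: Rakaiic t could go back to *t or *d; Totune s could go back to *t or *s — the one source consistent with every daughter is *t.
Position 8: Rakaiic has k, Totune has k. In Totune, k can only continue *g, so the proto-segment is *g.
This points to *dotamkag. Verify forward in each daughter:
Rakaiic: *dotamkag
  dotamkag → dotamkak   [unconditioned shift]
  dotamkak → totamkak   [unconditioned shift]
  giving Rakaiic totamkak.
Totune: *dotamkag
  dotamkag → dotamhag   [unconditioned shift]
  dotamhag → dotamhak   [final devoicing]
  dotamhak → dosamhak   [intervocalic lenition]
  dosamhak (rule 4 does not apply)
  giving Totune dosamhak.
*dotamkag is the unique common source.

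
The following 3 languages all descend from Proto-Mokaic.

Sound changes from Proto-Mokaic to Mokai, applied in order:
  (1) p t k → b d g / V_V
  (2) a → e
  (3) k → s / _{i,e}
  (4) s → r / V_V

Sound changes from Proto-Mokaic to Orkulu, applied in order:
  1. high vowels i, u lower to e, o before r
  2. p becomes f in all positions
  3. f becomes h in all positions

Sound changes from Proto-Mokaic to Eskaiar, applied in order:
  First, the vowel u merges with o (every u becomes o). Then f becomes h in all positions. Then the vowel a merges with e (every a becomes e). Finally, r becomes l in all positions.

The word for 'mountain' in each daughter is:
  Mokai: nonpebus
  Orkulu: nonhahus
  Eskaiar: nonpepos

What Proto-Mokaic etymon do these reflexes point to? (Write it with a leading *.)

Position 5: Mokai has e, Orkulu has a, Eskaiar has e. Orkulu preserves a here (none of its changes turn any other segment into a), so the proto-segment is *a.
Position 6: Mokai has b, Orkulu has h, Eskaiar has p. Eskaiar preserves p here (none of its changes turn any other segment into p), so the proto-segment is *p.
Position 4: Mokai has p, Orkulu has h, Eskaiar has p. Mokai preserves p here (none of its changes turn any other segment into p), so the proto-segment is *p.
Verify the candidate proto-form against each daughter:
Mokai: *nonpapus > nonpabus > nonpebus  (by intervocalic voicing, vowel merger)
Orkulu: *nonpapus
  nonpapus (rule 1 does not apply)
  nonpapus → nonfafus   [unconditioned shift]
  nonfafus → nonhahus   [unconditioned shift]
  giving Orkulu nonhahus.
Eskaiar: start from *nonpapus.
  rule 1 (vowel merger): nonpapus → nonpapos
  rule 2: no change — nonpapos
  rule 3 (vowel merger): nonpapos → nonpepos
  rule 4: no change — nonpepos
  ⇒ Eskaiar nonpepos
*nonpapus is the unique common source.

*nonpapus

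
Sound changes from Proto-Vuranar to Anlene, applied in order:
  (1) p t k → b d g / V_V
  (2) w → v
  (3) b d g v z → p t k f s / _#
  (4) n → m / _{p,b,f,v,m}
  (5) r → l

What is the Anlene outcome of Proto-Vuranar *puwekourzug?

puvegoulzuk

Anlene: start from *puwekourzug.
  rule 1 (intervocalic voicing): puwekourzug → puwegourzug
  rule 2 (unconditioned shift): puwegourzug → puvegourzug
  rule 3 (final devoicing): puvegourzug → puvegourzuk
  rule 4: no change — puvegourzuk
  rule 5 (unconditioned shift): puvegourzuk → puvegoulzuk
  ⇒ Anlene puvegoulzuk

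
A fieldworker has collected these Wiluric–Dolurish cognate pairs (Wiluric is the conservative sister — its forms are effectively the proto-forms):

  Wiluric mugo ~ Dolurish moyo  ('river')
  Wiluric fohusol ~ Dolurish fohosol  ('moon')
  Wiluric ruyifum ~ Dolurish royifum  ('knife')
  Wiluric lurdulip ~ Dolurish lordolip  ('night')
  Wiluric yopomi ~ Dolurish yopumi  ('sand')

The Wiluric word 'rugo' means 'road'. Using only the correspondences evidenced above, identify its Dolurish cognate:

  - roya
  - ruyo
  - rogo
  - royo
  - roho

mugo ~ moyo, fohusol ~ fohosol — Wiluric u corresponds to Dolurish o after a consonant, before a consonant other than r, m, n, p, b, f, v.
mugo ~ moyo — Wiluric g corresponds to Dolurish y between vowels (before a back vowel).
Applying these to Wiluric 'rugo':
  rugo → rogo   (u→o after a consonant, before a consonant other than r, m, n, p, b, f, v)
  rogo → royo   (g→y between vowels (before a back vowel))
So the Dolurish cognate is 'royo'.

royo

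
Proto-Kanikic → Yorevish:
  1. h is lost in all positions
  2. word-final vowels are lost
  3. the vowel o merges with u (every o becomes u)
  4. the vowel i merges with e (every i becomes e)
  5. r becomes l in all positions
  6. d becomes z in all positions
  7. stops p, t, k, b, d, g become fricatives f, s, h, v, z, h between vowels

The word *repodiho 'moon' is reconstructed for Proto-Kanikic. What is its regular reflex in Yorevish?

Yorevish: *repodiho > repodio > repodi > repudi > repude > lepude > lepuze > lefuze  (by h-loss, apocope, vowel merger, vowel merger, unconditioned shift, unconditioned shift, intervocalic lenition)

lefuze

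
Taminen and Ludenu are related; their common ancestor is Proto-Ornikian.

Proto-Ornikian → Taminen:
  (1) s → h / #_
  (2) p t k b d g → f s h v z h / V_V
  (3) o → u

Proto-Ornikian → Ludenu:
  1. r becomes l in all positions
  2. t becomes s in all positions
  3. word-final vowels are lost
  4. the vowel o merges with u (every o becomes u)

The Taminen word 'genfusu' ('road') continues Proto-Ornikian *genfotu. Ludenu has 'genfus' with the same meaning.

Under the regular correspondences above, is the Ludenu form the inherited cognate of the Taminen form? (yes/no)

yes

Derive the expected Ludenu reflex of *genfotu:
Ludenu: *genfotu > genfosu > genfos > genfus  (by unconditioned shift, apocope, vowel merger)
Ludenu 'genfus' matches the regular reflex exactly, so the pair is cognate.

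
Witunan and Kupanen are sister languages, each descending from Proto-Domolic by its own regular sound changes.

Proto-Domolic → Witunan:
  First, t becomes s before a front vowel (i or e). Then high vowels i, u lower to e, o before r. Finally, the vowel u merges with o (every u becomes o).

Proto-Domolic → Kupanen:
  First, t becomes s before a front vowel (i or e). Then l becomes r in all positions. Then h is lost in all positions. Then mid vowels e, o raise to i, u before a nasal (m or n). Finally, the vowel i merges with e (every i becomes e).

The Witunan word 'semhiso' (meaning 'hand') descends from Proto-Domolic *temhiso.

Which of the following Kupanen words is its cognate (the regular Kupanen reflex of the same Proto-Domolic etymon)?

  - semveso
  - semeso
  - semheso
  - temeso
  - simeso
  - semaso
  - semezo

semeso

Kupanen: *temhiso > semhiso > semiso > simiso > semeso  (by palatalisation, h-loss, pre-nasal raising, vowel merger)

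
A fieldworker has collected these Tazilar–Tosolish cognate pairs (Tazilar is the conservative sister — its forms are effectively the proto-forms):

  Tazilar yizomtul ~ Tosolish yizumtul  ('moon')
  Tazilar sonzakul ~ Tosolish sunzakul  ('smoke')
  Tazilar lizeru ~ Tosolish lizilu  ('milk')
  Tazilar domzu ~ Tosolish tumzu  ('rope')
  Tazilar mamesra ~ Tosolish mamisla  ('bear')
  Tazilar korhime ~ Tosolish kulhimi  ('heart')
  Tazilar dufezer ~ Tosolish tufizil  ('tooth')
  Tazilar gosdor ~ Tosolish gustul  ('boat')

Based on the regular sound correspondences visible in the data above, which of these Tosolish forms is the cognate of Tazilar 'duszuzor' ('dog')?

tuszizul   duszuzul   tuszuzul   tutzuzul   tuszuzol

tuszuzul

dufezer ~ tufizil — Tazilar d corresponds to Tosolish t word-initially before a back vowel.
korhime ~ kulhimi, gosdor ~ gustul — Tazilar o corresponds to Tosolish u after a consonant, before r.
dufezer ~ tufizil, gosdor ~ gustul — Tazilar r corresponds to Tosolish l word-finally.
Applying these to Tazilar 'duszuzor':
  duszuzor → tuszuzor   (d→t word-initially before a back vowel)
  tuszuzor → tuszuzur   (o→u after a consonant, before r)
  tuszuzur → tuszuzul   (r→l word-finally)
So the Tosolish cognate is 'tuszuzul'.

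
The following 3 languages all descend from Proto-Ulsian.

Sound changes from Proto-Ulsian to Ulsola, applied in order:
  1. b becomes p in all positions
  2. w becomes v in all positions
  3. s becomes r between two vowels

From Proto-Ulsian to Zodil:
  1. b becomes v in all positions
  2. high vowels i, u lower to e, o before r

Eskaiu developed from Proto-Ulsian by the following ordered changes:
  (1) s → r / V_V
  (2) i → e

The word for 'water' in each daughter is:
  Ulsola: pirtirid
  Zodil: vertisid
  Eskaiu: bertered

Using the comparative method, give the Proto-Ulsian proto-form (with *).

*birtisid

Position 7: Ulsola has i, Zodil has i, Eskaiu has e. Ulsola preserves i here (none of its changes turn any other segment into i), so the proto-segment is *i.
Position 6: Ulsola has r, Zodil has s, Eskaiu has r. Zodil preserves s here (none of its changes turn any other segment into s), so the proto-segment is *s.
Continuing position by position gives *birtisid; check it forward:
Ulsola: *birtisid > pirtisid > pirtirid  (by unconditioned shift, rhotacism)
Zodil: *birtisid > virtisid > vertisid  (by unconditioned shift, pre-rhotic lowering)
Eskaiu: *birtisid
  birtisid → birtirid   [rhotacism]
  birtirid → bertered   [vowel merger]
  giving Eskaiu bertered.
Only *birtisid yields all of Ulsola pirtirid, Zodil vertisid, Eskaiu bertered.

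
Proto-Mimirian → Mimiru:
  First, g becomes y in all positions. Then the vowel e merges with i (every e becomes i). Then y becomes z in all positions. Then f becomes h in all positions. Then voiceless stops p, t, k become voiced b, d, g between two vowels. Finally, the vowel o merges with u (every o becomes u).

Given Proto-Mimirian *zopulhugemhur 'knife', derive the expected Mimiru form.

Mimiru: *zopulhugemhur > zopulhuyemhur > zopulhuyimhur > zopulhuzimhur > zobulhuzimhur > zubulhuzimhur  (by unconditioned shift, vowel merger, unconditioned shift, intervocalic voicing, vowel merger)

zubulhuzimhur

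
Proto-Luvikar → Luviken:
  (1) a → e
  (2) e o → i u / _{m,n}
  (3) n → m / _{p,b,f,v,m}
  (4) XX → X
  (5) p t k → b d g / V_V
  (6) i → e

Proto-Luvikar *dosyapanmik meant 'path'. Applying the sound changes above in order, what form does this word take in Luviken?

dosyebemek

Luviken: *dosyapanmik > dosyepenmik > dosyepinmik > dosyepimmik > dosyepimik > dosyebimik > dosyebemek  (by vowel merger, pre-nasal raising, nasal place assimilation, degemination, intervocalic voicing, vowel merger)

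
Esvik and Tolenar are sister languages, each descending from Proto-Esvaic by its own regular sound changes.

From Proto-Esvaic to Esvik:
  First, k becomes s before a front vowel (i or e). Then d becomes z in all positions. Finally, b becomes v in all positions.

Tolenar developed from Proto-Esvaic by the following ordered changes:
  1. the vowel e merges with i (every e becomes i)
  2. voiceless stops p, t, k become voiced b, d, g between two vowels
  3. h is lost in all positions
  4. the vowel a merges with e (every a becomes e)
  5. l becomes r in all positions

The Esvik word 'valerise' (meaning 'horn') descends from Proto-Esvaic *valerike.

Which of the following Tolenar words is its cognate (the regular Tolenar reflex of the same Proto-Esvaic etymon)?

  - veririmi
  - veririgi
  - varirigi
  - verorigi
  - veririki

veririgi

Tolenar: *valerike > valiriki > valirigi > velirigi > veririgi  (by vowel merger, intervocalic voicing, vowel merger, unconditioned shift)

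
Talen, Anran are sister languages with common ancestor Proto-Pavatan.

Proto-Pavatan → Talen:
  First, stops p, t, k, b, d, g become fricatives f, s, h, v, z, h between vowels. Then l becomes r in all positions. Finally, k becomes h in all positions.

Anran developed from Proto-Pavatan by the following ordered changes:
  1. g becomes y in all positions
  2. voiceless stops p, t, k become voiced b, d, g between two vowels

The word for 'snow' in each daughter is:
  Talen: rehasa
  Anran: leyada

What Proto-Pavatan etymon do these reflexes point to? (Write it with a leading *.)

Position 1: Talen has r, Anran has l. Anran preserves l here (none of its changes turn any other segment into l), so the proto-segment is *l.
Position 5: Talen has s, Anran has d. Taking the neighbouring segments as reconstructed: Talen s could go back to *t or *s; Anran d could go back to *t or *d — the one source consistent with every daughter is *t.
Continuing position by position gives *legata; check it forward:
Talen: *legata
  legata → lehasa   [intervocalic lenition]
  lehasa → rehasa   [unconditioned shift]
  rehasa (rule 3 does not apply)
  giving Talen rehasa.
Anran: *legata
  legata → leyata   [unconditioned shift]
  leyata → leyada   [intervocalic voicing]
  giving Anran leyada.
*legata is the unique common source.

*legata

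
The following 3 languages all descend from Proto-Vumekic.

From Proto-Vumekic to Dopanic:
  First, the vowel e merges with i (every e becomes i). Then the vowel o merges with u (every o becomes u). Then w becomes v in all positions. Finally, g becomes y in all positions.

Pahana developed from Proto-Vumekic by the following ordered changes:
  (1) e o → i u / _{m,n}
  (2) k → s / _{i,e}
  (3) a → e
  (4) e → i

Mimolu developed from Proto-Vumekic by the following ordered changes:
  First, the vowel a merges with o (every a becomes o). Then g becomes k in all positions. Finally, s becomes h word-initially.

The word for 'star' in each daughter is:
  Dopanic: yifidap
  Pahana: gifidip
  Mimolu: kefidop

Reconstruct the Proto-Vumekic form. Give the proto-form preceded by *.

*gefidap

Position 2: Dopanic has i, Pahana has i, Mimolu has e. Mimolu preserves e here (none of its changes turn any other segment into e), so the proto-segment is *e.
Position 6: Dopanic has a, Pahana has i, Mimolu has o. Dopanic preserves a here (none of its changes turn any other segment into a), so the proto-segment is *a.
Position 1: Dopanic has y, Pahana has g, Mimolu has k. Pahana preserves g here (none of its changes turn any other segment into g), so the proto-segment is *g.
Continuing position by position gives *gefidap; check it forward:
Dopanic: start from *gefidap.
  rule 1 (vowel merger): gefidap → gifidap
  rule 2: no change — gifidap
  rule 3: no change — gifidap
  rule 4 (unconditioned shift): gifidap → yifidap
  ⇒ Dopanic yifidap
Pahana: start from *gefidap.
  rule 1: no change — gefidap
  rule 2: no change — gefidap
  rule 3 (vowel merger): gefidap → gefidep
  rule 4 (vowel merger): gefidep → gifidip
  ⇒ Pahana gifidip
Mimolu: *gefidap
  gefidap → gefidop   [vowel merger]
  gefidop → kefidop   [unconditioned shift]
  kefidop (rule 3 does not apply)
  giving Mimolu kefidop.
Only *gefidap yields all of Dopanic yifidap, Pahana gifidip, Mimolu kefidop.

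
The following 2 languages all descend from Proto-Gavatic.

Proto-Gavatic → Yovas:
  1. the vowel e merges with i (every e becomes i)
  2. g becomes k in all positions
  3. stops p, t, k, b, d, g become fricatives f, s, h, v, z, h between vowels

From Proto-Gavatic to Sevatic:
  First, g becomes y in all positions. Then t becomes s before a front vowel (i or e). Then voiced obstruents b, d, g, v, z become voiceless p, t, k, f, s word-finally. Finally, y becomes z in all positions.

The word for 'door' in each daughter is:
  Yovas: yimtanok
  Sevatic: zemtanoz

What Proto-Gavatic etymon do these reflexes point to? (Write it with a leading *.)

*yemtanog

Position 2: Yovas has i, Sevatic has e. Sevatic preserves e here (none of its changes turn any other segment into e), so the proto-segment is *e.
Position 1: Yovas has y, Sevatic has z. Yovas preserves y here (none of its changes turn any other segment into y), so the proto-segment is *y.
Position 8: Yovas has k, Sevatic has z. Taking the neighbouring segments as reconstructed: Yovas k could go back to *k or *g; Sevatic z could go back to *g or *y — the one source consistent with every daughter is *g.
The remaining positions agree across the daughters. Check the candidate against every language:
Yovas: start from *yemtanog.
  rule 1 (vowel merger): yemtanog → yimtanog
  rule 2 (unconditioned shift): yimtanog → yimtanok
  rule 3: no change — yimtanok
  ⇒ Yovas yimtanok
Sevatic: *yemtanog
  yemtanog → yemtanoy   [unconditioned shift]
  yemtanoy (rule 2 does not apply)
  yemtanoy (rule 3 does not apply)
  yemtanoy → zemtanoz   [unconditioned shift]
  giving Sevatic zemtanoz.
Only *yemtanog yields all of Yovas yimtanok, Sevatic zemtanoz.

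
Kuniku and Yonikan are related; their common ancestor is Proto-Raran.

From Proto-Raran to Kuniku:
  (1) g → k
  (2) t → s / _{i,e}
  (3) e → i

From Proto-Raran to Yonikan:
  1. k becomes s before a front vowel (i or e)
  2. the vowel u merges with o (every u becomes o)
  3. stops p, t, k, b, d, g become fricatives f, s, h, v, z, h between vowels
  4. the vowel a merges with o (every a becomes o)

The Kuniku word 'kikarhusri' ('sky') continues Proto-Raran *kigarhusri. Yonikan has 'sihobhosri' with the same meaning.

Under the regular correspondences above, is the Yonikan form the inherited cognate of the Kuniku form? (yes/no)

no

Derive the expected Yonikan reflex of *kigarhusri:
Yonikan: *kigarhusri > sigarhusri > sigarhosri > siharhosri > sihorhosri  (by palatalisation, vowel merger, intervocalic lenition, vowel merger)
The regular Yonikan reflex would be 'sihorhosri', but the attested form is 'sihobhosri'. The correspondence is irregular, so they are not cognates (the Yonikan form has a different source).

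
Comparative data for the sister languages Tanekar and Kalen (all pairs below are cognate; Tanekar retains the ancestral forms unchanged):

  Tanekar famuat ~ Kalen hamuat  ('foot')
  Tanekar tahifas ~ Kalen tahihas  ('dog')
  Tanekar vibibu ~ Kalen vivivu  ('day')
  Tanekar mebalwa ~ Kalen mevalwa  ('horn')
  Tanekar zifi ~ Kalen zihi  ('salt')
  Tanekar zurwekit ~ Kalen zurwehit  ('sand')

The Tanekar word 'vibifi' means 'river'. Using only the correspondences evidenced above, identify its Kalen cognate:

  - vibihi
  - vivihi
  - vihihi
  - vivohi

vibibu ~ vivivu — Tanekar b corresponds to Kalen v between vowels (before a front vowel).
zifi ~ zihi — Tanekar f corresponds to Kalen h between vowels (before a front vowel).
Applying these to Tanekar 'vibifi':
  vibifi → vivifi   (b→v between vowels (before a front vowel))
  vivifi → vivihi   (f→h between vowels (before a front vowel))
So the Kalen cognate is 'vivihi'.

vivihi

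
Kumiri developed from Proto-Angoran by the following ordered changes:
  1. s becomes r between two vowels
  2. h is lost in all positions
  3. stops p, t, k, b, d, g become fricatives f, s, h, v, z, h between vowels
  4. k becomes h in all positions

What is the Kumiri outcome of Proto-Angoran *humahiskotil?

umaishosil

Kumiri: *humahiskotil > umaiskotil > umaiskosil > umaishosil  (by h-loss, intervocalic lenition, unconditioned shift)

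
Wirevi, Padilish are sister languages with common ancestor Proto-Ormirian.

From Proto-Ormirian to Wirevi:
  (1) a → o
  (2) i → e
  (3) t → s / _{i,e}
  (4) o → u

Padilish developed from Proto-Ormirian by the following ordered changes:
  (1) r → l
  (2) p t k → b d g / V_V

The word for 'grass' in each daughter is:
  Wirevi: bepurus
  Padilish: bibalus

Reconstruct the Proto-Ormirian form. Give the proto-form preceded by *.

Position 3: Wirevi has p, Padilish has b. Wirevi preserves p here (none of its changes turn any other segment into p), so the proto-segment is *p.
Position 5: Wirevi has r, Padilish has l. Wirevi preserves r here (none of its changes turn any other segment into r), so the proto-segment is *r.
Position 2: Wirevi has e, Padilish has i. Padilish preserves i here (none of its changes turn any other segment into i), so the proto-segment is *i.
Verify the candidate proto-form against each daughter:
Wirevi: *biparus
  biparus → biporus   [vowel merger]
  biporus → beporus   [vowel merger]
  beporus (rule 3 does not apply)
  beporus → bepurus   [vowel merger]
  giving Wirevi bepurus.
Padilish: start from *biparus.
  rule 1 (unconditioned shift): biparus → bipalus
  rule 2 (intervocalic voicing): bipalus → bibalus
  ⇒ Padilish bibalus
Only *biparus yields all of Wirevi bepurus, Padilish bibalus.

*biparus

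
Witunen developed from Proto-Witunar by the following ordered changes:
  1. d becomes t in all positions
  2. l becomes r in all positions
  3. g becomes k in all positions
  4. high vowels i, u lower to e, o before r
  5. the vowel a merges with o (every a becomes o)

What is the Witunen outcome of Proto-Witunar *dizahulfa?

Witunen: start from *dizahulfa.
  rule 1 (unconditioned shift): dizahulfa → tizahulfa
  rule 2 (unconditioned shift): tizahulfa → tizahurfa
  rule 3: no change — tizahurfa
  rule 4 (pre-rhotic lowering): tizahurfa → tizahorfa
  rule 5 (vowel merger): tizahorfa → tizohorfo
  ⇒ Witunen tizohorfo

tizohorfo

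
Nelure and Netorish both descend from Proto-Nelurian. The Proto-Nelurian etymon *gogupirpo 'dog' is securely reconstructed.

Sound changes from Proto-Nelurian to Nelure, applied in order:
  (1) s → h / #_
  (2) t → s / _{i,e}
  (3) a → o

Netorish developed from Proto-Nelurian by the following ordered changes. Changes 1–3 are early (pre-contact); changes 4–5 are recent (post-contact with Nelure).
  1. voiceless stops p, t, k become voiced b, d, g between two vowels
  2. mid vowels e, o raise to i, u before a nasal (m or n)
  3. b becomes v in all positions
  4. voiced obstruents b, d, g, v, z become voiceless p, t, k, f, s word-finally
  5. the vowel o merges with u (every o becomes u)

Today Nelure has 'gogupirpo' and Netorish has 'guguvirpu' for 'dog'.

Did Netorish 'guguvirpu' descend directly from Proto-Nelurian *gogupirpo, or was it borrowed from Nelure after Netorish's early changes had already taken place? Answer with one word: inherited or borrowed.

inherited

If inherited, *gogupirpo would pass through all of Netorish's changes:
Netorish: *gogupirpo
  gogupirpo → gogubirpo   [intervocalic voicing]
  gogubirpo (rule 2 does not apply)
  gogubirpo → goguvirpo   [unconditioned shift]
  goguvirpo (rule 4 does not apply)
  goguvirpo → guguvirpu   [vowel merger]
  giving Netorish guguvirpu.
If borrowed from Nelure 'gogupirpo' after the early changes, it would undergo only the recent ones:
  rule 4 (final devoicing): no change (gogupirpo)
  rule 5 (vowel merger): gogupirpo → gugupirpu
  ⇒ as a loan: gugupirpu
Netorish 'guguvirpu' matches the inherited outcome exactly, so it is an inherited cognate, not a loan.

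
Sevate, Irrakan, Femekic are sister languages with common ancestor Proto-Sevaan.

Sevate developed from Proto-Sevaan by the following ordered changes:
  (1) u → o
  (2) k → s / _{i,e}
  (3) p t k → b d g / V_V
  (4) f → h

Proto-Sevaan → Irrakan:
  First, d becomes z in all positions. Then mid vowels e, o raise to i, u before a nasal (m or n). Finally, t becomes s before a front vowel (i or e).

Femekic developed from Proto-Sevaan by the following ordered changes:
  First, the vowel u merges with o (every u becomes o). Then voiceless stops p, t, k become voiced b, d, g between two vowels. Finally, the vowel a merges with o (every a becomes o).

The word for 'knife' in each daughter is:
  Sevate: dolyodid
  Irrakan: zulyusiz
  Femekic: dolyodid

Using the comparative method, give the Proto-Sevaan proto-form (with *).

*dulyutid

Position 1: Sevate has d, Irrakan has z, Femekic has d. Taking the neighbouring segments as reconstructed: Sevate d can only go back to *d; Irrakan z could go back to *d or *z; Femekic d can only go back to *d — the one source consistent with every daughter is *d.
Position 8: Sevate has d, Irrakan has z, Femekic has d. Taking the neighbouring segments as reconstructed: Sevate d can only go back to *d; Irrakan z could go back to *d or *z; Femekic d can only go back to *d — the one source consistent with every daughter is *d.
This points to *dulyutid. Verify forward in each daughter:
Sevate: start from *dulyutid.
  rule 1 (vowel merger): dulyutid → dolyotid
  rule 2: no change — dolyotid
  rule 3 (intervocalic voicing): dolyotid → dolyodid
  rule 4: no change — dolyodid
  ⇒ Sevate dolyodid
Irrakan: *dulyutid
  dulyutid → zulyutiz   [unconditioned shift]
  zulyutiz (rule 2 does not apply)
  zulyutiz → zulyusiz   [palatalisation]
  giving Irrakan zulyusiz.
Femekic: start from *dulyutid.
  rule 1 (vowel merger): dulyutid → dolyotid
  rule 2 (intervocalic voicing): dolyotid → dolyodid
  rule 3: no change — dolyodid
  ⇒ Femekic dolyodid
No other proto-form is consistent with every reflex, so the reconstruction is *dulyutid.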